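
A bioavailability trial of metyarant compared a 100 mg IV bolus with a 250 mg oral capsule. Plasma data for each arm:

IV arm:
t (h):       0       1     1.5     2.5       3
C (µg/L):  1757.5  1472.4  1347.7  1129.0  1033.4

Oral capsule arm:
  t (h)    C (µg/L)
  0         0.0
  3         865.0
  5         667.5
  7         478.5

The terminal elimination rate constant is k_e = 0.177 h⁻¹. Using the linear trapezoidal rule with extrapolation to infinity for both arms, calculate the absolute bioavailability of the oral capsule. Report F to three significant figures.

Trapezoidal AUC_0→3 (IV):
  [0→1]: (1757.5+1472.4)/2 × 1 = 1614.95
  [1→1.5]: (1472.4+1347.7)/2 × 0.5 = 705.025
  [1.5→2.5]: (1347.7+1129.0)/2 × 1 = 1238.35
  [2.5→3]: (1129.0+1033.4)/2 × 0.5 = 540.6
  Sum = 4098.925 µg/L·h
IV tail: 1033.4/0.177 = 5838.418; AUC_iv,0→∞ = 4098.925 + 5838.418 = 9937.343 µg/L·h
Trapezoidal AUC_0→7 (oral capsule):
  [0→3]: (0.0+865.0)/2 × 3 = 1297.5
  [3→5]: (865.0+667.5)/2 × 2 = 1532.5
  [5→7]: (667.5+478.5)/2 × 2 = 1146.0
  Sum = 3976.0 µg/L·h
oral capsule tail: 478.5/0.177 = 2703.390; AUC_ev,0→∞ = 3976.0 + 2703.390 = 6679.39 µg/L·h
F = (AUC_ev/D_ev)/(AUC_iv/D_iv) = (6679.39/250)/(9937.343/100) = 26.71756/99.37343 = 0.2689

F = 0.269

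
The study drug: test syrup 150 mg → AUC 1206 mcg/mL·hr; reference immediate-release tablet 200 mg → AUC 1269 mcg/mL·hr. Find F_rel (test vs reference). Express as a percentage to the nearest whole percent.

F_rel = (AUC_test/D_test) / (AUC_ref/D_ref)
      = (1206/150) / (1269/200)
      = 8.04 / 6.345 = 1.2671 = 126.71%

F_rel = 127%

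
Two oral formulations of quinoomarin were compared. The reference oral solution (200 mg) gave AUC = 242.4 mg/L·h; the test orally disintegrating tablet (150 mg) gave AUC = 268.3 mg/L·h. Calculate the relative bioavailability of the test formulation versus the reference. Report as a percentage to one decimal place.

F_rel = (AUC_test/D_test) / (AUC_ref/D_ref)
      = (268.3/150) / (242.4/200)
      = 1.78867 / 1.212 = 1.4758 = 147.58%

F_rel = 147.6%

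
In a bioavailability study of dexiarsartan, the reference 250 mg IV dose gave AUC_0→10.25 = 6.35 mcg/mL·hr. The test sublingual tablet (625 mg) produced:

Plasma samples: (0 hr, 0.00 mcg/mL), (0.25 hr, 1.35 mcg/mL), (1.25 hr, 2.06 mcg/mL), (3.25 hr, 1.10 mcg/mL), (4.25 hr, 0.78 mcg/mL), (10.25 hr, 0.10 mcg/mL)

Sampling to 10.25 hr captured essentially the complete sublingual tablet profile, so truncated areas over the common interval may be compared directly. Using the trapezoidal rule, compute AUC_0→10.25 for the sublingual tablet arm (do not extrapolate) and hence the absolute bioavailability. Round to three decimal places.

F = 0.543

Trapezoidal AUC_0→10.25 (sublingual tablet):
  [0→0.25]: (0.00+1.35)/2 × 0.25 = 0.16875
  [0.25→1.25]: (1.35+2.06)/2 × 1 = 1.705
  [1.25→3.25]: (2.06+1.10)/2 × 2 = 3.16
  [3.25→4.25]: (1.10+0.78)/2 × 1 = 0.94
  [4.25→10.25]: (0.78+0.10)/2 × 6 = 2.64
  Sum = 8.61375 mcg/mL·hr
F = (AUC_ev/D_ev)/(AUC_iv/D_iv) = (8.61375/625)/(6.35/250) = 0.013782/0.0254 = 0.5426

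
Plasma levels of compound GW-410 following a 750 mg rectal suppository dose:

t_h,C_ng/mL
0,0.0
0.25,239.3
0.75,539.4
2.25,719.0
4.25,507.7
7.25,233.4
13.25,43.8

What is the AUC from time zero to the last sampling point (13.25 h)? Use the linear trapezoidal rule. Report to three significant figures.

Trapezoidal AUC_0→13.25:
  [0→0.25]: (0.0+239.3)/2 × 0.25 = 29.9125
  [0.25→0.75]: (239.3+539.4)/2 × 0.5 = 194.675
  [0.75→2.25]: (539.4+719.0)/2 × 1.5 = 943.8
  [2.25→4.25]: (719.0+507.7)/2 × 2 = 1226.7
  [4.25→7.25]: (507.7+233.4)/2 × 3 = 1111.65
  [7.25→13.25]: (233.4+43.8)/2 × 6 = 831.6
  Sum = 4338.3375 ng/mL·h

AUC = 4340 ng/mL·h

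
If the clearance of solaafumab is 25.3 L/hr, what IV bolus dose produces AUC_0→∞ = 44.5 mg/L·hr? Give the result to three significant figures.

Dose = 1130 mg

Dose_iv = CL × AUC_0→∞
     = 25.3 × 44.5 = 1125.85 mg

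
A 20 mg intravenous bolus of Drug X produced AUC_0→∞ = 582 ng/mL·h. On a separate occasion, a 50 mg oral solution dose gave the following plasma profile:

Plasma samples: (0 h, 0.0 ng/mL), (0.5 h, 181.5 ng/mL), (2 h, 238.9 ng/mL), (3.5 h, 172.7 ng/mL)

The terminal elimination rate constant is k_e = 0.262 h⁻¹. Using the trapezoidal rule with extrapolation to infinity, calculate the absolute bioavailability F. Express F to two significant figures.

Trapezoidal AUC_0→3.5 (oral solution):
  [0→0.5]: (0.0+181.5)/2 × 0.5 = 45.375
  [0.5→2]: (181.5+238.9)/2 × 1.5 = 315.3
  [2→3.5]: (238.9+172.7)/2 × 1.5 = 308.7
  Sum = 669.375 ng/mL·h
Tail: C_last/k_e = 172.7/0.262 = 659.160
AUC_0→∞ (oral solution) = 669.375 + 659.160 = 1328.535 ng/mL·h
F = (AUC_ev/D_ev)/(AUC_iv/D_iv) = (1328.535/50)/(582/20) = 26.5707/29.1 = 0.9131

F = 0.91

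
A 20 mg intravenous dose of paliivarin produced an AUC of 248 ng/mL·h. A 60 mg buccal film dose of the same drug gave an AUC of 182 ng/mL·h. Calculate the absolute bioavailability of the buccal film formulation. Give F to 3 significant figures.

F = (AUC_ev / D_ev) / (AUC_iv / D_iv)
  = (182/60) / (248/20)
  = 3.03333 / 12.4 = 0.2446

F = 0.245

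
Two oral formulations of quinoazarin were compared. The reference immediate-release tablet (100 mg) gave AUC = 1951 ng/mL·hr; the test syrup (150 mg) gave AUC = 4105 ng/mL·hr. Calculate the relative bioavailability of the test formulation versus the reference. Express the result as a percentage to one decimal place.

F_rel = (AUC_test/D_test) / (AUC_ref/D_ref)
      = (4105/150) / (1951/100)
      = 27.3667 / 19.51 = 1.4027 = 140.27%

F_rel = 140.3%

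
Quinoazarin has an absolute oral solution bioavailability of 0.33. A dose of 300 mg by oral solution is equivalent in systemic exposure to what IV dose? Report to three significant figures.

D_iv = 99.0 mg

Systemic exposure from an extravascular dose = F × D_ev, so the equivalent IV dose is F × D_ev.
D_iv = F × D_ev = 0.33 × 300 = 99 mg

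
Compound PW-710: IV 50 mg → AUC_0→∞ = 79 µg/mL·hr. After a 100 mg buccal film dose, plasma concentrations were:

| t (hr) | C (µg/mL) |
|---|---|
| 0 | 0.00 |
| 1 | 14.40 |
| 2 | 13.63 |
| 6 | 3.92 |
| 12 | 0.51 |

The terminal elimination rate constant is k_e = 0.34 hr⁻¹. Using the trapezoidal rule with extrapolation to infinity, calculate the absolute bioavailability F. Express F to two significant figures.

Trapezoidal AUC_0→12 (buccal film):
  [0→1]: (0.00+14.40)/2 × 1 = 7.2
  [1→2]: (14.40+13.63)/2 × 1 = 14.015
  [2→6]: (13.63+3.92)/2 × 4 = 35.1
  [6→12]: (3.92+0.51)/2 × 6 = 13.29
  Sum = 69.605 µg/mL·hr
Tail: C_last/k_e = 0.51/0.34 = 1.500
AUC_0→∞ (buccal film) = 69.605 + 1.500 = 71.105 µg/mL·hr
F = (AUC_ev/D_ev)/(AUC_iv/D_iv) = (71.105/100)/(79/50) = 0.71105/1.58 = 0.4500

F = 0.45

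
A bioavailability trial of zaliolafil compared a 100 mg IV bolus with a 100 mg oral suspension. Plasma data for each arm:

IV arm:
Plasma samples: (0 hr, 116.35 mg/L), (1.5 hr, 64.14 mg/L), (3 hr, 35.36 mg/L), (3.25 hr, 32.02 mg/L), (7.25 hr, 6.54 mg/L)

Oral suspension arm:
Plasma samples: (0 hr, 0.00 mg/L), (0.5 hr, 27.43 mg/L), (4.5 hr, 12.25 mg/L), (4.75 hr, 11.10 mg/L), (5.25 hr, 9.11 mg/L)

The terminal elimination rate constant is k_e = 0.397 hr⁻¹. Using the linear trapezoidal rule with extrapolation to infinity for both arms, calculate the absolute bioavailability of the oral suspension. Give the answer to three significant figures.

F = 0.375

Trapezoidal AUC_0→7.25 (IV):
  [0→1.5]: (116.35+64.14)/2 × 1.5 = 135.3675
  [1.5→3]: (64.14+35.36)/2 × 1.5 = 74.625
  [3→3.25]: (35.36+32.02)/2 × 0.25 = 8.4225
  [3.25→7.25]: (32.02+6.54)/2 × 4 = 77.12
  Sum = 295.535 mg/L·hr
IV tail: 6.54/0.397 = 16.474; AUC_iv,0→∞ = 295.535 + 16.474 = 312.009 mg/L·hr
Trapezoidal AUC_0→5.25 (oral suspension):
  [0→0.5]: (0.00+27.43)/2 × 0.5 = 6.8575
  [0.5→4.5]: (27.43+12.25)/2 × 4 = 79.36
  [4.5→4.75]: (12.25+11.10)/2 × 0.25 = 2.91875
  [4.75→5.25]: (11.10+9.11)/2 × 0.5 = 5.0525
  Sum = 94.18875 mg/L·hr
oral suspension tail: 9.11/0.397 = 22.947; AUC_ev,0→∞ = 94.18875 + 22.947 = 117.13575 mg/L·hr
F = (AUC_ev/D_ev)/(AUC_iv/D_iv) = (117.13575/100)/(312.009/100) = 1.1713575/3.12009 = 0.3754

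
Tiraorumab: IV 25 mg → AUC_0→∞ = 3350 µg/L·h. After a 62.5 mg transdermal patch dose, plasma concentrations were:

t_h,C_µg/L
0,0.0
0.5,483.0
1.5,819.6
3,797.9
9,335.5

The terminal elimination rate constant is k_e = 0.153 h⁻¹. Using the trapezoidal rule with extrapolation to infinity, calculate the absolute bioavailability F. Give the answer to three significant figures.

F = 0.905

Trapezoidal AUC_0→9 (transdermal patch):
  [0→0.5]: (0.0+483.0)/2 × 0.5 = 120.75
  [0.5→1.5]: (483.0+819.6)/2 × 1 = 651.3
  [1.5→3]: (819.6+797.9)/2 × 1.5 = 1213.125
  [3→9]: (797.9+335.5)/2 × 6 = 3400.2
  Sum = 5385.375 µg/L·h
Tail: C_last/k_e = 335.5/0.153 = 2192.810
AUC_0→∞ (transdermal patch) = 5385.375 + 2192.810 = 7578.185 µg/L·h
F = (AUC_ev/D_ev)/(AUC_iv/D_iv) = (7578.185/62.5)/(3350/25) = 121.25096/134 = 0.9049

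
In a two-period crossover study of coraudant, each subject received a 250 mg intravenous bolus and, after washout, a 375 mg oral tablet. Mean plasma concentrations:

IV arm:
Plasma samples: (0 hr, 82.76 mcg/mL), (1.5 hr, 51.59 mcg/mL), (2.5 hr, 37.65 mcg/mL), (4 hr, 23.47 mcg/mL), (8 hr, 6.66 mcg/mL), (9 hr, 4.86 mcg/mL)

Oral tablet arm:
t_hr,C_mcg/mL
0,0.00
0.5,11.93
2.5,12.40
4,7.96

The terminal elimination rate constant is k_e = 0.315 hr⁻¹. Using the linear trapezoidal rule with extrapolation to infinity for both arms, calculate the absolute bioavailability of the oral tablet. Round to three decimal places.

Trapezoidal AUC_0→9 (IV):
  [0→1.5]: (82.76+51.59)/2 × 1.5 = 100.7625
  [1.5→2.5]: (51.59+37.65)/2 × 1 = 44.62
  [2.5→4]: (37.65+23.47)/2 × 1.5 = 45.84
  [4→8]: (23.47+6.66)/2 × 4 = 60.26
  [8→9]: (6.66+4.86)/2 × 1 = 5.76
  Sum = 257.2425 mcg/mL·hr
IV tail: 4.86/0.315 = 15.429; AUC_iv,0→∞ = 257.2425 + 15.429 = 272.6715 mcg/mL·hr
Trapezoidal AUC_0→4 (oral tablet):
  [0→0.5]: (0.00+11.93)/2 × 0.5 = 2.9825
  [0.5→2.5]: (11.93+12.40)/2 × 2 = 24.33
  [2.5→4]: (12.40+7.96)/2 × 1.5 = 15.27
  Sum = 42.5825 mcg/mL·hr
oral tablet tail: 7.96/0.315 = 25.270; AUC_ev,0→∞ = 42.5825 + 25.270 = 67.8525 mcg/mL·hr
F = (AUC_ev/D_ev)/(AUC_iv/D_iv) = (67.8525/375)/(272.6715/250) = 0.18094/1.090686 = 0.1659

F = 0.166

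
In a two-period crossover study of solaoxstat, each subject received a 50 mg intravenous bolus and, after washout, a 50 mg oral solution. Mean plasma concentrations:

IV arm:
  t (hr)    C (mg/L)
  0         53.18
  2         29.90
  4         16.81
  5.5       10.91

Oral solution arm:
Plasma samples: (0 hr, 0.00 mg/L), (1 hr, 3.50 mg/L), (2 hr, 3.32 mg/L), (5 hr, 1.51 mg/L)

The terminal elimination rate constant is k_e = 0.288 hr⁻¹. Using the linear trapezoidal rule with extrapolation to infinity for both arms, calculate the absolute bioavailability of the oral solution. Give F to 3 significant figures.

Trapezoidal AUC_0→5.5 (IV):
  [0→2]: (53.18+29.90)/2 × 2 = 83.08
  [2→4]: (29.90+16.81)/2 × 2 = 46.71
  [4→5.5]: (16.81+10.91)/2 × 1.5 = 20.79
  Sum = 150.58 mg/L·hr
IV tail: 10.91/0.288 = 37.882; AUC_iv,0→∞ = 150.58 + 37.882 = 188.462 mg/L·hr
Trapezoidal AUC_0→5 (oral solution):
  [0→1]: (0.00+3.50)/2 × 1 = 1.75
  [1→2]: (3.50+3.32)/2 × 1 = 3.41
  [2→5]: (3.32+1.51)/2 × 3 = 7.245
  Sum = 12.405 mg/L·hr
oral solution tail: 1.51/0.288 = 5.243; AUC_ev,0→∞ = 12.405 + 5.243 = 17.648 mg/L·hr
F = (AUC_ev/D_ev)/(AUC_iv/D_iv) = (17.648/50)/(188.462/50) = 0.35296/3.76924 = 0.0936

F = 0.0936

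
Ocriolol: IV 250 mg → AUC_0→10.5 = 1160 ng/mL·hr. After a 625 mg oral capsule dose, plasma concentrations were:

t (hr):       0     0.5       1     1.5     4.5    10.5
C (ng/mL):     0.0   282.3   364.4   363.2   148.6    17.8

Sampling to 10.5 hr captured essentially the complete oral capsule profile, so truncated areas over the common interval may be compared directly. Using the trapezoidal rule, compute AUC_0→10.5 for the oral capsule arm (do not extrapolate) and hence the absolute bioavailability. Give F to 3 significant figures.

Trapezoidal AUC_0→10.5 (oral capsule):
  [0→0.5]: (0.0+282.3)/2 × 0.5 = 70.575
  [0.5→1]: (282.3+364.4)/2 × 0.5 = 161.675
  [1→1.5]: (364.4+363.2)/2 × 0.5 = 181.9
  [1.5→4.5]: (363.2+148.6)/2 × 3 = 767.7
  [4.5→10.5]: (148.6+17.8)/2 × 6 = 499.2
  Sum = 1681.05 ng/mL·hr
F = (AUC_ev/D_ev)/(AUC_iv/D_iv) = (1681.05/625)/(1160/250) = 2.68968/4.64 = 0.5797

F = 0.580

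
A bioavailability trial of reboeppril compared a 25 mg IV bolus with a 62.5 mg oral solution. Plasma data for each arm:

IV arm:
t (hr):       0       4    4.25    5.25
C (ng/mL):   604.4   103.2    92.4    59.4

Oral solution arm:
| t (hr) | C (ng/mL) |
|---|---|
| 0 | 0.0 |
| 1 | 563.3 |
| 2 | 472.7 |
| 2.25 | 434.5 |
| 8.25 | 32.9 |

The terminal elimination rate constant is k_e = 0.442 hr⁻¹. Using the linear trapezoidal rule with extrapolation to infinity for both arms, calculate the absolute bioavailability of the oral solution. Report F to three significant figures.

F = 0.579

Trapezoidal AUC_0→5.25 (IV):
  [0→4]: (604.4+103.2)/2 × 4 = 1415.2
  [4→4.25]: (103.2+92.4)/2 × 0.25 = 24.45
  [4.25→5.25]: (92.4+59.4)/2 × 1 = 75.9
  Sum = 1515.55 ng/mL·hr
IV tail: 59.4/0.442 = 134.389; AUC_iv,0→∞ = 1515.55 + 134.389 = 1649.939 ng/mL·hr
Trapezoidal AUC_0→8.25 (oral solution):
  [0→1]: (0.0+563.3)/2 × 1 = 281.65
  [1→2]: (563.3+472.7)/2 × 1 = 518.0
  [2→2.25]: (472.7+434.5)/2 × 0.25 = 113.4
  [2.25→8.25]: (434.5+32.9)/2 × 6 = 1402.2
  Sum = 2315.25 ng/mL·hr
oral solution tail: 32.9/0.442 = 74.434; AUC_ev,0→∞ = 2315.25 + 74.434 = 2389.684 ng/mL·hr
F = (AUC_ev/D_ev)/(AUC_iv/D_iv) = (2389.684/62.5)/(1649.939/25) = 38.234944/65.99756 = 0.5793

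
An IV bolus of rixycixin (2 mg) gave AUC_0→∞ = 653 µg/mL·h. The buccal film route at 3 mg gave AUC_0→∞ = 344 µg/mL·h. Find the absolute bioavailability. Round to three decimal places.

F = (AUC_ev / D_ev) / (AUC_iv / D_iv)
  = (344/3) / (653/2)
  = 114.667 / 326.5 = 0.3512

F = 0.351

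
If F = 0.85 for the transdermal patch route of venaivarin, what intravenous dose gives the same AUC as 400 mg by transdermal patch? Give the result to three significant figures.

Systemic exposure from an extravascular dose = F × D_ev, so the equivalent IV dose is F × D_ev.
D_iv = F × D_ev = 0.85 × 400 = 340 mg

D_iv = 340 mg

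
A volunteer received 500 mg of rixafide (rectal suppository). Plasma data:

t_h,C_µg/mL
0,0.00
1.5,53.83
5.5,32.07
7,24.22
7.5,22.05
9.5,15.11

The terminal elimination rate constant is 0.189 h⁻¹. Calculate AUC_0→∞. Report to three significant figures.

Trapezoidal AUC_0→9.5:
  [0→1.5]: (0.00+53.83)/2 × 1.5 = 40.3725
  [1.5→5.5]: (53.83+32.07)/2 × 4 = 171.8
  [5.5→7]: (32.07+24.22)/2 × 1.5 = 42.2175
  [7→7.5]: (24.22+22.05)/2 × 0.5 = 11.5675
  [7.5→9.5]: (22.05+15.11)/2 × 2 = 37.16
  Sum = 303.1175 µg/mL·h
Extrapolated tail: C_last / k_e = 15.11 / 0.189 = 79.947
AUC_0→∞ = 303.1175 + 79.947 = 383.0645 µg/mL·h

AUC = 383 µg/mL·h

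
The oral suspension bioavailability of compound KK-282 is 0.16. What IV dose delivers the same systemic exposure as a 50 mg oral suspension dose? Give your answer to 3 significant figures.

Systemic exposure from an extravascular dose = F × D_ev, so the equivalent IV dose is F × D_ev.
D_iv = F × D_ev = 0.16 × 50 = 8 mg

D_iv = 8.00 mg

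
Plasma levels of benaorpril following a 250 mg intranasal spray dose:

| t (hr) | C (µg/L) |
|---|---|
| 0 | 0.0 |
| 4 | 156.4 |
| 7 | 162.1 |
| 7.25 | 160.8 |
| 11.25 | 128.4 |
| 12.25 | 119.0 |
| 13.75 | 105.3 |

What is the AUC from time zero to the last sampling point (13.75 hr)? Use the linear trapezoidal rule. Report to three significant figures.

Trapezoidal AUC_0→13.75:
  [0→4]: (0.0+156.4)/2 × 4 = 312.8
  [4→7]: (156.4+162.1)/2 × 3 = 477.75
  [7→7.25]: (162.1+160.8)/2 × 0.25 = 40.3625
  [7.25→11.25]: (160.8+128.4)/2 × 4 = 578.4
  [11.25→12.25]: (128.4+119.0)/2 × 1 = 123.7
  [12.25→13.75]: (119.0+105.3)/2 × 1.5 = 168.225
  Sum = 1701.2375 µg/L·hr

AUC = 1700 µg/L·hr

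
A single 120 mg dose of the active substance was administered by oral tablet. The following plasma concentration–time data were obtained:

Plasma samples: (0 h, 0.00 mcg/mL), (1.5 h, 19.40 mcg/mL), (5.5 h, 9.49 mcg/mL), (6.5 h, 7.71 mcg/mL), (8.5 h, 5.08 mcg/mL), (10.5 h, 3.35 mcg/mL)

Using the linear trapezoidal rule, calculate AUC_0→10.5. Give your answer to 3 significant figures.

Trapezoidal AUC_0→10.5:
  [0→1.5]: (0.00+19.40)/2 × 1.5 = 14.55
  [1.5→5.5]: (19.40+9.49)/2 × 4 = 57.78
  [5.5→6.5]: (9.49+7.71)/2 × 1 = 8.6
  [6.5→8.5]: (7.71+5.08)/2 × 2 = 12.79
  [8.5→10.5]: (5.08+3.35)/2 × 2 = 8.43
  Sum = 102.15 mcg/mL·h

AUC = 102 mcg/mL·h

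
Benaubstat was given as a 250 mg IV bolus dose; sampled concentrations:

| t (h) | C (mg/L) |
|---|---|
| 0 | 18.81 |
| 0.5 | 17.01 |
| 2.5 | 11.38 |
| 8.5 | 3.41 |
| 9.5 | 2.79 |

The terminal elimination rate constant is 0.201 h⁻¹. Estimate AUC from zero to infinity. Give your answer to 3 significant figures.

AUC = 98.7 mg/L·h

Trapezoidal AUC_0→9.5:
  [0→0.5]: (18.81+17.01)/2 × 0.5 = 8.955
  [0.5→2.5]: (17.01+11.38)/2 × 2 = 28.39
  [2.5→8.5]: (11.38+3.41)/2 × 6 = 44.37
  [8.5→9.5]: (3.41+2.79)/2 × 1 = 3.1
  Sum = 84.815 mg/L·h
Extrapolated tail: C_last / k_e = 2.79 / 0.201 = 13.881
AUC_0→∞ = 84.815 + 13.881 = 98.696 mg/L·h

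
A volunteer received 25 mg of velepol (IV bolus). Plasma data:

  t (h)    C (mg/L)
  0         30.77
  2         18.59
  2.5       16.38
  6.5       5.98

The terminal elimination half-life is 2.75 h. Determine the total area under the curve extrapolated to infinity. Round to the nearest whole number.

Trapezoidal AUC_0→6.5:
  [0→2]: (30.77+18.59)/2 × 2 = 49.36
  [2→2.5]: (18.59+16.38)/2 × 0.5 = 8.7425
  [2.5→6.5]: (16.38+5.98)/2 × 4 = 44.72
  Sum = 102.8225 mg/L·h
k_e = ln2 / t½ = 0.693147 / 2.75 = 0.2521 h^-1
Extrapolated tail: C_last / k_e = 5.98 / 0.2521 = 23.721
AUC_0→∞ = 102.8225 + 23.721 = 126.5435 mg/L·h

AUC = 127 mg/L·h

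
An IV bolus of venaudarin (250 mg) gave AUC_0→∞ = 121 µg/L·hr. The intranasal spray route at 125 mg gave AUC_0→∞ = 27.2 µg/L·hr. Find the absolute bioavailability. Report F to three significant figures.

F = 0.450

F = (AUC_ev / D_ev) / (AUC_iv / D_iv)
  = (27.2/125) / (121/250)
  = 0.2176 / 0.484 = 0.4496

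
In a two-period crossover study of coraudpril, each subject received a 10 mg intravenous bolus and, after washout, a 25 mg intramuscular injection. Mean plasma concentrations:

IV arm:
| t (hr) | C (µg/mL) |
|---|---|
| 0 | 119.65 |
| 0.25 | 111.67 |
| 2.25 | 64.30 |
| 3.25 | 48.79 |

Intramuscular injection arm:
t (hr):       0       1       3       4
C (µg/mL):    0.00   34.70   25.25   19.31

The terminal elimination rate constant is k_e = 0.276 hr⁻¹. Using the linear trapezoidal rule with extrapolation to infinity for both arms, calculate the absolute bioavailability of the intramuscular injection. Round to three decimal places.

Trapezoidal AUC_0→3.25 (IV):
  [0→0.25]: (119.65+111.67)/2 × 0.25 = 28.915
  [0.25→2.25]: (111.67+64.30)/2 × 2 = 175.97
  [2.25→3.25]: (64.30+48.79)/2 × 1 = 56.545
  Sum = 261.43 µg/mL·hr
IV tail: 48.79/0.276 = 176.775; AUC_iv,0→∞ = 261.43 + 176.775 = 438.205 µg/mL·hr
Trapezoidal AUC_0→4 (intramuscular injection):
  [0→1]: (0.00+34.70)/2 × 1 = 17.35
  [1→3]: (34.70+25.25)/2 × 2 = 59.95
  [3→4]: (25.25+19.31)/2 × 1 = 22.28
  Sum = 99.58 µg/mL·hr
intramuscular injection tail: 19.31/0.276 = 69.964; AUC_ev,0→∞ = 99.58 + 69.964 = 169.544 µg/mL·hr
F = (AUC_ev/D_ev)/(AUC_iv/D_iv) = (169.544/25)/(438.205/10) = 6.78176/43.8205 = 0.1548

F = 0.155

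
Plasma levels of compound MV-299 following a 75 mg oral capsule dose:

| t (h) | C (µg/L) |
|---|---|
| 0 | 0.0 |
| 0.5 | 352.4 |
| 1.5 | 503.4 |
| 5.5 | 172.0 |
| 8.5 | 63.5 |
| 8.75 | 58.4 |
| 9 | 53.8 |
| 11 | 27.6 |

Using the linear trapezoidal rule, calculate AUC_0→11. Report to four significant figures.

Trapezoidal AUC_0→11:
  [0→0.5]: (0.0+352.4)/2 × 0.5 = 88.1
  [0.5→1.5]: (352.4+503.4)/2 × 1 = 427.9
  [1.5→5.5]: (503.4+172.0)/2 × 4 = 1350.8
  [5.5→8.5]: (172.0+63.5)/2 × 3 = 353.25
  [8.5→8.75]: (63.5+58.4)/2 × 0.25 = 15.2375
  [8.75→9]: (58.4+53.8)/2 × 0.25 = 14.025
  [9→11]: (53.8+27.6)/2 × 2 = 81.4
  Sum = 2330.7125 µg/L·h

AUC = 2331 µg/L·h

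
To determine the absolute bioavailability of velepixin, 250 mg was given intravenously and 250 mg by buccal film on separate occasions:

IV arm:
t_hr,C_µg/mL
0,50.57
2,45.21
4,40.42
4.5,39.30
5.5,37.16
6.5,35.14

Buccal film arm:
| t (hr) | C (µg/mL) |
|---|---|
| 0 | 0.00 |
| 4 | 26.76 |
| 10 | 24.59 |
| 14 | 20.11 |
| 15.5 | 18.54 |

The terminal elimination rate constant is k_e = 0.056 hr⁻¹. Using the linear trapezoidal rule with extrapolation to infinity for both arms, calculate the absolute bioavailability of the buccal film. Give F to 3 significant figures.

F = 0.727

Trapezoidal AUC_0→6.5 (IV):
  [0→2]: (50.57+45.21)/2 × 2 = 95.78
  [2→4]: (45.21+40.42)/2 × 2 = 85.63
  [4→4.5]: (40.42+39.30)/2 × 0.5 = 19.93
  [4.5→5.5]: (39.30+37.16)/2 × 1 = 38.23
  [5.5→6.5]: (37.16+35.14)/2 × 1 = 36.15
  Sum = 275.72 µg/mL·hr
IV tail: 35.14/0.056 = 627.500; AUC_iv,0→∞ = 275.72 + 627.500 = 903.22 µg/mL·hr
Trapezoidal AUC_0→15.5 (buccal film):
  [0→4]: (0.00+26.76)/2 × 4 = 53.52
  [4→10]: (26.76+24.59)/2 × 6 = 154.05
  [10→14]: (24.59+20.11)/2 × 4 = 89.4
  [14→15.5]: (20.11+18.54)/2 × 1.5 = 28.9875
  Sum = 325.9575 µg/mL·hr
buccal film tail: 18.54/0.056 = 331.071; AUC_ev,0→∞ = 325.9575 + 331.071 = 657.0285 µg/mL·hr
F = (AUC_ev/D_ev)/(AUC_iv/D_iv) = (657.0285/250)/(903.22/250) = 2.628114/3.61288 = 0.7274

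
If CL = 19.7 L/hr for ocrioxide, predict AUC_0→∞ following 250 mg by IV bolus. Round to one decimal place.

AUC_0→∞ = Dose_iv / CL
        = 250 / 19.7 = 12.6904 mg/L·hr

AUC = 12.7 mg/L·hr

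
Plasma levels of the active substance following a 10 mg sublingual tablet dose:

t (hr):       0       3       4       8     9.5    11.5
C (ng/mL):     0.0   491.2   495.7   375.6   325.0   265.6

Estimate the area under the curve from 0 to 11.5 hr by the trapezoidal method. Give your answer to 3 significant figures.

AUC = 4090 ng/mL·hr

Trapezoidal AUC_0→11.5:
  [0→3]: (0.0+491.2)/2 × 3 = 736.8
  [3→4]: (491.2+495.7)/2 × 1 = 493.45
  [4→8]: (495.7+375.6)/2 × 4 = 1742.6
  [8→9.5]: (375.6+325.0)/2 × 1.5 = 525.45
  [9.5→11.5]: (325.0+265.6)/2 × 2 = 590.6
  Sum = 4088.9 ng/mL·hr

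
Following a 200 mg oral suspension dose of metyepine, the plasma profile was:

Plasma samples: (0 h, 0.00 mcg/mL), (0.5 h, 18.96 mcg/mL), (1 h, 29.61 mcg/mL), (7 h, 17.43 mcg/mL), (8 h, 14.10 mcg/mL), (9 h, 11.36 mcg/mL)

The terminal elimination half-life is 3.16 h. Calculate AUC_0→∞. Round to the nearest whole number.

AUC = 238 mcg/mL·h

Trapezoidal AUC_0→9:
  [0→0.5]: (0.00+18.96)/2 × 0.5 = 4.74
  [0.5→1]: (18.96+29.61)/2 × 0.5 = 12.1425
  [1→7]: (29.61+17.43)/2 × 6 = 141.12
  [7→8]: (17.43+14.10)/2 × 1 = 15.765
  [8→9]: (14.10+11.36)/2 × 1 = 12.73
  Sum = 186.4975 mcg/mL·h
k_e = ln2 / t½ = 0.693147 / 3.16 = 0.2194 h^-1
Extrapolated tail: C_last / k_e = 11.36 / 0.2194 = 51.778
AUC_0→∞ = 186.4975 + 51.778 = 238.2755 mcg/mL·h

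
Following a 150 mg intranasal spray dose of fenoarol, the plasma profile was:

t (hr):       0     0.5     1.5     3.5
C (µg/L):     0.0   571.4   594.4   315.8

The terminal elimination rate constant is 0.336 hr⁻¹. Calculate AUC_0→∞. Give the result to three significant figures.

AUC = 2580 µg/L·hr

Trapezoidal AUC_0→3.5:
  [0→0.5]: (0.0+571.4)/2 × 0.5 = 142.85
  [0.5→1.5]: (571.4+594.4)/2 × 1 = 582.9
  [1.5→3.5]: (594.4+315.8)/2 × 2 = 910.2
  Sum = 1635.95 µg/L·hr
Extrapolated tail: C_last / k_e = 315.8 / 0.336 = 939.881
AUC_0→∞ = 1635.95 + 939.881 = 2575.831 µg/L·hr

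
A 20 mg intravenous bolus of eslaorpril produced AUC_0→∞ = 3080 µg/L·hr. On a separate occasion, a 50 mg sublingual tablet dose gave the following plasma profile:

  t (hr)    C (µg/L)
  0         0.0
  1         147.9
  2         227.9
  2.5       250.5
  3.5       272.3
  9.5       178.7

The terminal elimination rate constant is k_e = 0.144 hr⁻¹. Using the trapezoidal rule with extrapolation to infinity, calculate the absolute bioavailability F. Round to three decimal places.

Trapezoidal AUC_0→9.5 (sublingual tablet):
  [0→1]: (0.0+147.9)/2 × 1 = 73.95
  [1→2]: (147.9+227.9)/2 × 1 = 187.9
  [2→2.5]: (227.9+250.5)/2 × 0.5 = 119.6
  [2.5→3.5]: (250.5+272.3)/2 × 1 = 261.4
  [3.5→9.5]: (272.3+178.7)/2 × 6 = 1353.0
  Sum = 1995.85 µg/L·hr
Tail: C_last/k_e = 178.7/0.144 = 1240.972
AUC_0→∞ (sublingual tablet) = 1995.85 + 1240.972 = 3236.822 µg/L·hr
F = (AUC_ev/D_ev)/(AUC_iv/D_iv) = (3236.822/50)/(3080/20) = 64.73644/154 = 0.4204

F = 0.420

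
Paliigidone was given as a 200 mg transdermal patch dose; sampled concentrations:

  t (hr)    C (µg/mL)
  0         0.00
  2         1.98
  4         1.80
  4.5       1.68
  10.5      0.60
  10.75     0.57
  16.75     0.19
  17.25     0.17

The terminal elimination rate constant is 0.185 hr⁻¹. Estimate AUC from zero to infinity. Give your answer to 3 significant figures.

AUC = 16.9 µg/mL·hr

Trapezoidal AUC_0→17.25:
  [0→2]: (0.00+1.98)/2 × 2 = 1.98
  [2→4]: (1.98+1.80)/2 × 2 = 3.78
  [4→4.5]: (1.80+1.68)/2 × 0.5 = 0.87
  [4.5→10.5]: (1.68+0.60)/2 × 6 = 6.84
  [10.5→10.75]: (0.60+0.57)/2 × 0.25 = 0.14625
  [10.75→16.75]: (0.57+0.19)/2 × 6 = 2.28
  [16.75→17.25]: (0.19+0.17)/2 × 0.5 = 0.09
  Sum = 15.98625 µg/mL·hr
Extrapolated tail: C_last / k_e = 0.17 / 0.185 = 0.919
AUC_0→∞ = 15.98625 + 0.919 = 16.90525 µg/mL·hr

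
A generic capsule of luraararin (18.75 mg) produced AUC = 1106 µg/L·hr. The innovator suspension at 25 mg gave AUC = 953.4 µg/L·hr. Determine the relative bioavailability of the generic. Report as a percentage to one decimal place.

F_rel = (AUC_test/D_test) / (AUC_ref/D_ref)
      = (1106/18.75) / (953.4/25)
      = 58.9867 / 38.136 = 1.5467 = 154.67%

F_rel = 154.7%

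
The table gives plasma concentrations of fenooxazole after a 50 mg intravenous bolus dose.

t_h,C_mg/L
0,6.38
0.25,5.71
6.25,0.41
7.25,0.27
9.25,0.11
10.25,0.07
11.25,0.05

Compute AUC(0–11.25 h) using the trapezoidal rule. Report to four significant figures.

AUC = 20.74 mg/L·h

Trapezoidal AUC_0→11.25:
  [0→0.25]: (6.38+5.71)/2 × 0.25 = 1.51125
  [0.25→6.25]: (5.71+0.41)/2 × 6 = 18.36
  [6.25→7.25]: (0.41+0.27)/2 × 1 = 0.34
  [7.25→9.25]: (0.27+0.11)/2 × 2 = 0.38
  [9.25→10.25]: (0.11+0.07)/2 × 1 = 0.09
  [10.25→11.25]: (0.07+0.05)/2 × 1 = 0.06
  Sum = 20.74125 mg/L·h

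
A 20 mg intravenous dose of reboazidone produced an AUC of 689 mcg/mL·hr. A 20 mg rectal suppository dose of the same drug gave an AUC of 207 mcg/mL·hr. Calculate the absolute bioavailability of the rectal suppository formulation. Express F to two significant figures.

F = (AUC_ev / D_ev) / (AUC_iv / D_iv)
  = (207/20) / (689/20)
  = 10.35 / 34.45 = 0.3004

F = 0.30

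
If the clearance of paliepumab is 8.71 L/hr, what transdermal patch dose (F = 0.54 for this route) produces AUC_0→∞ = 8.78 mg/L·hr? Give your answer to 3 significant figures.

Dose = 142 mg

Dose = CL × AUC_0→∞ / F
     = 8.71 × 8.78 / 0.54 = 141.618 mg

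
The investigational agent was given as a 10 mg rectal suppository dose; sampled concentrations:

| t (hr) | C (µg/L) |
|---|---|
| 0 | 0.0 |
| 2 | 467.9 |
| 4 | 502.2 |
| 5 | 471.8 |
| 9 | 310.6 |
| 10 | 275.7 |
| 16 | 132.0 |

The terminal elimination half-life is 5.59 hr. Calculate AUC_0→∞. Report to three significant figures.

Trapezoidal AUC_0→16:
  [0→2]: (0.0+467.9)/2 × 2 = 467.9
  [2→4]: (467.9+502.2)/2 × 2 = 970.1
  [4→5]: (502.2+471.8)/2 × 1 = 487.0
  [5→9]: (471.8+310.6)/2 × 4 = 1564.8
  [9→10]: (310.6+275.7)/2 × 1 = 293.15
  [10→16]: (275.7+132.0)/2 × 6 = 1223.1
  Sum = 5006.05 µg/L·hr
k_e = ln2 / t½ = 0.693147 / 5.59 = 0.1240 hr^-1
Extrapolated tail: C_last / k_e = 132.0 / 0.124 = 1064.516
AUC_0→∞ = 5006.05 + 1064.516 = 6070.566 µg/L·hr

AUC = 6070 µg/L·hr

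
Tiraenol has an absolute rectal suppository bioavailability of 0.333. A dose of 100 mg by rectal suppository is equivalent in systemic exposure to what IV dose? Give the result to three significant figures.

Systemic exposure from an extravascular dose = F × D_ev, so the equivalent IV dose is F × D_ev.
D_iv = F × D_ev = 0.333 × 100 = 33.3 mg

D_iv = 33.3 mg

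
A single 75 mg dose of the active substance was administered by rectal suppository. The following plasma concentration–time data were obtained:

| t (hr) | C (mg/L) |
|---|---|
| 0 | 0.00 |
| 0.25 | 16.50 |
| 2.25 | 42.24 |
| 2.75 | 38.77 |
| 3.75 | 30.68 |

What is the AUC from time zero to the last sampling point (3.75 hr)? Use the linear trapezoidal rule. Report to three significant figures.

AUC = 116 mg/L·hr

Trapezoidal AUC_0→3.75:
  [0→0.25]: (0.00+16.50)/2 × 0.25 = 2.0625
  [0.25→2.25]: (16.50+42.24)/2 × 2 = 58.74
  [2.25→2.75]: (42.24+38.77)/2 × 0.5 = 20.2525
  [2.75→3.75]: (38.77+30.68)/2 × 1 = 34.725
  Sum = 115.78 mg/L·hr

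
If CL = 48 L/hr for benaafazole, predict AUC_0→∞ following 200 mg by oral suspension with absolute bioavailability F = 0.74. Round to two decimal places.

AUC_0→∞ = F × Dose / CL
        = 0.74 × 200 / 48 = 3.08333 mg/L·hr

AUC = 3.08 mg/L·hr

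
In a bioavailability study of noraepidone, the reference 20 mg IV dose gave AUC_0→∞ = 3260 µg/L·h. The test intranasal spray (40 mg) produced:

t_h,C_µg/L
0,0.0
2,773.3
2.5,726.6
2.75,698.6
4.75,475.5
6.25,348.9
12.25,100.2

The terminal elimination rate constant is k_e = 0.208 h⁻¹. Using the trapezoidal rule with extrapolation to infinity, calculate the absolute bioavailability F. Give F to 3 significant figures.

F = 0.759

Trapezoidal AUC_0→12.25 (intranasal spray):
  [0→2]: (0.0+773.3)/2 × 2 = 773.3
  [2→2.5]: (773.3+726.6)/2 × 0.5 = 374.975
  [2.5→2.75]: (726.6+698.6)/2 × 0.25 = 178.15
  [2.75→4.75]: (698.6+475.5)/2 × 2 = 1174.1
  [4.75→6.25]: (475.5+348.9)/2 × 1.5 = 618.3
  [6.25→12.25]: (348.9+100.2)/2 × 6 = 1347.3
  Sum = 4466.125 µg/L·h
Tail: C_last/k_e = 100.2/0.208 = 481.731
AUC_0→∞ (intranasal spray) = 4466.125 + 481.731 = 4947.856 µg/L·h
F = (AUC_ev/D_ev)/(AUC_iv/D_iv) = (4947.856/40)/(3260/20) = 123.6964/163 = 0.7589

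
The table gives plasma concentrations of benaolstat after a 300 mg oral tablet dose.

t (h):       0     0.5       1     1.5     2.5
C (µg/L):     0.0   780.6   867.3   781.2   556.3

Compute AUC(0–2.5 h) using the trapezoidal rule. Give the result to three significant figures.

AUC = 1690 µg/L·h

Trapezoidal AUC_0→2.5:
  [0→0.5]: (0.0+780.6)/2 × 0.5 = 195.15
  [0.5→1]: (780.6+867.3)/2 × 0.5 = 411.975
  [1→1.5]: (867.3+781.2)/2 × 0.5 = 412.125
  [1.5→2.5]: (781.2+556.3)/2 × 1 = 668.75
  Sum = 1688.0 µg/L·h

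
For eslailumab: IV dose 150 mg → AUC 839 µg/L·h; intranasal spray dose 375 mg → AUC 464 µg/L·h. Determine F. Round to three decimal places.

F = 0.221

F = (AUC_ev / D_ev) / (AUC_iv / D_iv)
  = (464/375) / (839/150)
  = 1.23733 / 5.59333 = 0.2212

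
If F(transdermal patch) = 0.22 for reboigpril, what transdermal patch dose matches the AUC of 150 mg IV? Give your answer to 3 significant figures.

For equal systemic exposure: F × D_ev = D_iv
D_ev = D_iv / F = 150 / 0.22 = 681.818 mg

D_transdermal = 682 mg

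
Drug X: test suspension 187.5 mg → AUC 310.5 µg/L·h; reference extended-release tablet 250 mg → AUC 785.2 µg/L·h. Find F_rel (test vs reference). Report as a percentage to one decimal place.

F_rel = 52.7%

F_rel = (AUC_test/D_test) / (AUC_ref/D_ref)
      = (310.5/187.5) / (785.2/250)
      = 1.656 / 3.1408 = 0.5273 = 52.73%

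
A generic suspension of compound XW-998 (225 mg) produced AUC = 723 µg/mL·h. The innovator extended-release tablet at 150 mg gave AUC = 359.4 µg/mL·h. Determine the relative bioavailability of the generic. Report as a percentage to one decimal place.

F_rel = 134.1%

F_rel = (AUC_test/D_test) / (AUC_ref/D_ref)
      = (723/225) / (359.4/150)
      = 3.21333 / 2.396 = 1.3411 = 134.11%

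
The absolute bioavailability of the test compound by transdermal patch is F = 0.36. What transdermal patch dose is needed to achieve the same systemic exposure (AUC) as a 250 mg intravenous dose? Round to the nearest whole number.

D_transdermal = 694 mg

For equal systemic exposure: F × D_ev = D_iv
D_ev = D_iv / F = 250 / 0.36 = 694.444 mg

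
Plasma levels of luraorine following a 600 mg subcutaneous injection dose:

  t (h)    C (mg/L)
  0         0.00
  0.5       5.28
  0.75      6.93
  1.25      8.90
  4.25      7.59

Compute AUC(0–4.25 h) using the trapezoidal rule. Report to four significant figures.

Trapezoidal AUC_0→4.25:
  [0→0.5]: (0.00+5.28)/2 × 0.5 = 1.32
  [0.5→0.75]: (5.28+6.93)/2 × 0.25 = 1.52625
  [0.75→1.25]: (6.93+8.90)/2 × 0.5 = 3.9575
  [1.25→4.25]: (8.90+7.59)/2 × 3 = 24.735
  Sum = 31.53875 mg/L·h

AUC = 31.54 mg/L·h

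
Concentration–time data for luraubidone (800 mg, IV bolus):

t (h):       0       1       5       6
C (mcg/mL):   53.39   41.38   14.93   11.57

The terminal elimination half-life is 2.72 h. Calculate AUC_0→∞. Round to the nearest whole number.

AUC = 219 mcg/mL·h

Trapezoidal AUC_0→6:
  [0→1]: (53.39+41.38)/2 × 1 = 47.385
  [1→5]: (41.38+14.93)/2 × 4 = 112.62
  [5→6]: (14.93+11.57)/2 × 1 = 13.25
  Sum = 173.255 mcg/mL·h
k_e = ln2 / t½ = 0.693147 / 2.72 = 0.2548 h^-1
Extrapolated tail: C_last / k_e = 11.57 / 0.2548 = 45.408
AUC_0→∞ = 173.255 + 45.408 = 218.663 mcg/mL·h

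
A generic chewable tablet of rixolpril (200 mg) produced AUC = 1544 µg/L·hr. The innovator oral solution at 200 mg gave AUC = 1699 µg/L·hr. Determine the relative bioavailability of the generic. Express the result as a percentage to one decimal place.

F_rel = (AUC_test/D_test) / (AUC_ref/D_ref)
      = (1544/200) / (1699/200)
      = 7.72 / 8.495 = 0.9088 = 90.88%

F_rel = 90.9%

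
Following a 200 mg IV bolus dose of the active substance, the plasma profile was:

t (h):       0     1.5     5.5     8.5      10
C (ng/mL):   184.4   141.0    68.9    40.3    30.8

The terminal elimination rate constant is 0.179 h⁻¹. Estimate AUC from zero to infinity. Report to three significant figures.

Trapezoidal AUC_0→10:
  [0→1.5]: (184.4+141.0)/2 × 1.5 = 244.05
  [1.5→5.5]: (141.0+68.9)/2 × 4 = 419.8
  [5.5→8.5]: (68.9+40.3)/2 × 3 = 163.8
  [8.5→10]: (40.3+30.8)/2 × 1.5 = 53.325
  Sum = 880.975 ng/mL·h
Extrapolated tail: C_last / k_e = 30.8 / 0.179 = 172.067
AUC_0→∞ = 880.975 + 172.067 = 1053.042 ng/mL·h

AUC = 1050 ng/mL·h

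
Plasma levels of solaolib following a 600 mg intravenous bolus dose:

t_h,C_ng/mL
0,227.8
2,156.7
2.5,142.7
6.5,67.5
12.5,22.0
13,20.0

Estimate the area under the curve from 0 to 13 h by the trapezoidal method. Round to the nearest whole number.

Trapezoidal AUC_0→13:
  [0→2]: (227.8+156.7)/2 × 2 = 384.5
  [2→2.5]: (156.7+142.7)/2 × 0.5 = 74.85
  [2.5→6.5]: (142.7+67.5)/2 × 4 = 420.4
  [6.5→12.5]: (67.5+22.0)/2 × 6 = 268.5
  [12.5→13]: (22.0+20.0)/2 × 0.5 = 10.5
  Sum = 1158.75 ng/mL·h

AUC = 1159 ng/mL·h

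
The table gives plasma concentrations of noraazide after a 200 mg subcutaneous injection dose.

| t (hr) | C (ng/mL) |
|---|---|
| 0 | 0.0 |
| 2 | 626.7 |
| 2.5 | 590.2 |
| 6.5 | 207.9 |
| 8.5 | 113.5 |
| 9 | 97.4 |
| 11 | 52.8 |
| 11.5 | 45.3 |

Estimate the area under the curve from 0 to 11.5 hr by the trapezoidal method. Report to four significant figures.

Trapezoidal AUC_0→11.5:
  [0→2]: (0.0+626.7)/2 × 2 = 626.7
  [2→2.5]: (626.7+590.2)/2 × 0.5 = 304.225
  [2.5→6.5]: (590.2+207.9)/2 × 4 = 1596.2
  [6.5→8.5]: (207.9+113.5)/2 × 2 = 321.4
  [8.5→9]: (113.5+97.4)/2 × 0.5 = 52.725
  [9→11]: (97.4+52.8)/2 × 2 = 150.2
  [11→11.5]: (52.8+45.3)/2 × 0.5 = 24.525
  Sum = 3075.975 ng/mL·hr

AUC = 3076 ng/mL·hr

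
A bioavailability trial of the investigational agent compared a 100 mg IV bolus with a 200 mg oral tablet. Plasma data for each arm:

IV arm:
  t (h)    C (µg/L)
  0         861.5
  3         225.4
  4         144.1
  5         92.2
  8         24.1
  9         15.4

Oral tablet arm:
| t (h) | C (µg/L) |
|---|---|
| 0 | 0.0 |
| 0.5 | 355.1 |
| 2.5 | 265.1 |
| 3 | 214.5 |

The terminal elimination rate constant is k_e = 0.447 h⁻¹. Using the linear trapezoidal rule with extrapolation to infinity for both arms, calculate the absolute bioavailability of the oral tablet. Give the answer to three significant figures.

Trapezoidal AUC_0→9 (IV):
  [0→3]: (861.5+225.4)/2 × 3 = 1630.35
  [3→4]: (225.4+144.1)/2 × 1 = 184.75
  [4→5]: (144.1+92.2)/2 × 1 = 118.15
  [5→8]: (92.2+24.1)/2 × 3 = 174.45
  [8→9]: (24.1+15.4)/2 × 1 = 19.75
  Sum = 2127.45 µg/L·h
IV tail: 15.4/0.447 = 34.452; AUC_iv,0→∞ = 2127.45 + 34.452 = 2161.902 µg/L·h
Trapezoidal AUC_0→3 (oral tablet):
  [0→0.5]: (0.0+355.1)/2 × 0.5 = 88.775
  [0.5→2.5]: (355.1+265.1)/2 × 2 = 620.2
  [2.5→3]: (265.1+214.5)/2 × 0.5 = 119.9
  Sum = 828.875 µg/L·h
oral tablet tail: 214.5/0.447 = 479.866; AUC_ev,0→∞ = 828.875 + 479.866 = 1308.741 µg/L·h
F = (AUC_ev/D_ev)/(AUC_iv/D_iv) = (1308.741/200)/(2161.902/100) = 6.543705/21.61902 = 0.3027

F = 0.303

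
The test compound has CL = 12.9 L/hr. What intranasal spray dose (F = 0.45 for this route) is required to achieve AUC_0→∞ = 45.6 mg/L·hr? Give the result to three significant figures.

Dose = 1310 mg

Dose = CL × AUC_0→∞ / F
     = 12.9 × 45.6 / 0.45 = 1307.2 mg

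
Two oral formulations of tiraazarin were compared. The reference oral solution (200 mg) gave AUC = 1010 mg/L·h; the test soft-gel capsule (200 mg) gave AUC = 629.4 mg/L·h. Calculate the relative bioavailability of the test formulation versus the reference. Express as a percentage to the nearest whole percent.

F_rel = (AUC_test/D_test) / (AUC_ref/D_ref)
      = (629.4/200) / (1010/200)
      = 3.147 / 5.05 = 0.6232 = 62.32%

F_rel = 62%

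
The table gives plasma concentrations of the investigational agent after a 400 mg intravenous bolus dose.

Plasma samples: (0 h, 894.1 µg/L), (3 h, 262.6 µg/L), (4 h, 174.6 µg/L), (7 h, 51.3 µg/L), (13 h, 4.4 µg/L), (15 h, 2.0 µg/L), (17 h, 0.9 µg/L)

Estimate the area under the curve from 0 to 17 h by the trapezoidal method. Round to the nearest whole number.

Trapezoidal AUC_0→17:
  [0→3]: (894.1+262.6)/2 × 3 = 1735.05
  [3→4]: (262.6+174.6)/2 × 1 = 218.6
  [4→7]: (174.6+51.3)/2 × 3 = 338.85
  [7→13]: (51.3+4.4)/2 × 6 = 167.1
  [13→15]: (4.4+2.0)/2 × 2 = 6.4
  [15→17]: (2.0+0.9)/2 × 2 = 2.9
  Sum = 2468.9 µg/L·h

AUC = 2469 µg/L·h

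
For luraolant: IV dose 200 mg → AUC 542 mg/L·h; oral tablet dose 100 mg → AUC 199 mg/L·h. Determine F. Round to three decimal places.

F = (AUC_ev / D_ev) / (AUC_iv / D_iv)
  = (199/100) / (542/200)
  = 1.99 / 2.71 = 0.7343

F = 0.734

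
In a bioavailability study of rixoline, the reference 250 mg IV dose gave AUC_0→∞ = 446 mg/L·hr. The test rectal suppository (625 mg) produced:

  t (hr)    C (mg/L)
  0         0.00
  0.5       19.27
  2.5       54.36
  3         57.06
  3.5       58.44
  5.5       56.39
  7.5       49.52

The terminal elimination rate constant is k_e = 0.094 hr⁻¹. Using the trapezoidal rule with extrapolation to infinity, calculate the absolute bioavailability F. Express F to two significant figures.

Trapezoidal AUC_0→7.5 (rectal suppository):
  [0→0.5]: (0.00+19.27)/2 × 0.5 = 4.8175
  [0.5→2.5]: (19.27+54.36)/2 × 2 = 73.63
  [2.5→3]: (54.36+57.06)/2 × 0.5 = 27.855
  [3→3.5]: (57.06+58.44)/2 × 0.5 = 28.875
  [3.5→5.5]: (58.44+56.39)/2 × 2 = 114.83
  [5.5→7.5]: (56.39+49.52)/2 × 2 = 105.91
  Sum = 355.9175 mg/L·hr
Tail: C_last/k_e = 49.52/0.094 = 526.809
AUC_0→∞ (rectal suppository) = 355.9175 + 526.809 = 882.7265 mg/L·hr
F = (AUC_ev/D_ev)/(AUC_iv/D_iv) = (882.7265/625)/(446/250) = 1.4123624/1.784 = 0.7917

F = 0.79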